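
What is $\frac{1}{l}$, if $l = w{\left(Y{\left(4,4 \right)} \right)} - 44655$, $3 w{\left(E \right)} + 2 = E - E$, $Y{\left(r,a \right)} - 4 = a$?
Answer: $- \frac{3}{133967} \approx -2.2394 \cdot 10^{-5}$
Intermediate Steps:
$Y{\left(r,a \right)} = 4 + a$
$w{\left(E \right)} = - \frac{2}{3}$ ($w{\left(E \right)} = - \frac{2}{3} + \frac{E - E}{3} = - \frac{2}{3} + \frac{1}{3} \cdot 0 = - \frac{2}{3} + 0 = - \frac{2}{3}$)
$l = - \frac{133967}{3}$ ($l = - \frac{2}{3} - 44655 = - \frac{133967}{3} \approx -44656.0$)
$\frac{1}{l} = \frac{1}{- \frac{133967}{3}} = - \frac{3}{133967}$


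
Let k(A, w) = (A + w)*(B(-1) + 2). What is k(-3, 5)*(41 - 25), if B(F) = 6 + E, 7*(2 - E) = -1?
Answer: 2272/7 ≈ 324.57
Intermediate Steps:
E = 15/7 (E = 2 - 1/7*(-1) = 2 + 1/7 = 15/7 ≈ 2.1429)
B(F) = 57/7 (B(F) = 6 + 15/7 = 57/7)
k(A, w) = 71*A/7 + 71*w/7 (k(A, w) = (A + w)*(57/7 + 2) = (A + w)*(71/7) = 71*A/7 + 71*w/7)
k(-3, 5)*(41 - 25) = ((71/7)*(-3) + (71/7)*5)*(41 - 25) = (-213/7 + 355/7)*16 = (142/7)*16 = 2272/7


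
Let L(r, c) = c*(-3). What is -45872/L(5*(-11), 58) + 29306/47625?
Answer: 121652958/460375 ≈ 264.25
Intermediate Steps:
L(r, c) = -3*c
-45872/L(5*(-11), 58) + 29306/47625 = -45872/((-3*58)) + 29306/47625 = -45872/(-174) + 29306*(1/47625) = -45872*(-1/174) + 29306/47625 = 22936/87 + 29306/47625 = 121652958/460375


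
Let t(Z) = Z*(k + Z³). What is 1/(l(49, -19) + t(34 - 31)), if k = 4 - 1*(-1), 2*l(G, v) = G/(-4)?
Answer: 8/719 ≈ 0.011127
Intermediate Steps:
l(G, v) = -G/8 (l(G, v) = (G/(-4))/2 = (G*(-¼))/2 = (-G/4)/2 = -G/8)
k = 5 (k = 4 + 1 = 5)
t(Z) = Z*(5 + Z³)
1/(l(49, -19) + t(34 - 31)) = 1/(-⅛*49 + (34 - 31)*(5 + (34 - 31)³)) = 1/(-49/8 + 3*(5 + 3³)) = 1/(-49/8 + 3*(5 + 27)) = 1/(-49/8 + 3*32) = 1/(-49/8 + 96) = 1/(719/8) = 8/719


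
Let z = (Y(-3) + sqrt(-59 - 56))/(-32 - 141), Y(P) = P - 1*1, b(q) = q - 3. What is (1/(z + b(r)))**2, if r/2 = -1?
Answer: 29929/(861 + I*sqrt(115))**2 ≈ 0.040354 - 0.0010054*I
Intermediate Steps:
r = -2 (r = 2*(-1) = -2)
b(q) = -3 + q
Y(P) = -1 + P (Y(P) = P - 1 = -1 + P)
z = 4/173 - I*sqrt(115)/173 (z = ((-1 - 3) + sqrt(-59 - 56))/(-32 - 141) = (-4 + sqrt(-115))/(-173) = (-4 + I*sqrt(115))*(-1/173) = 4/173 - I*sqrt(115)/173 ≈ 0.023121 - 0.061987*I)
(1/(z + b(r)))**2 = (1/((4/173 - I*sqrt(115)/173) + (-3 - 2)))**2 = (1/((4/173 - I*sqrt(115)/173) - 5))**2 = (1/(-861/173 - I*sqrt(115)/173))**2 = (-861/173 - I*sqrt(115)/173)**(-2)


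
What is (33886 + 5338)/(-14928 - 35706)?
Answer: -19612/25317 ≈ -0.77466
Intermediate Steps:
(33886 + 5338)/(-14928 - 35706) = 39224/(-50634) = 39224*(-1/50634) = -19612/25317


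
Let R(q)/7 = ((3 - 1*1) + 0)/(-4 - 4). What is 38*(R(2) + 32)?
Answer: 2299/2 ≈ 1149.5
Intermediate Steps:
R(q) = -7/4 (R(q) = 7*(((3 - 1*1) + 0)/(-4 - 4)) = 7*(((3 - 1) + 0)/(-8)) = 7*((2 + 0)*(-⅛)) = 7*(2*(-⅛)) = 7*(-¼) = -7/4)
38*(R(2) + 32) = 38*(-7/4 + 32) = 38*(121/4) = 2299/2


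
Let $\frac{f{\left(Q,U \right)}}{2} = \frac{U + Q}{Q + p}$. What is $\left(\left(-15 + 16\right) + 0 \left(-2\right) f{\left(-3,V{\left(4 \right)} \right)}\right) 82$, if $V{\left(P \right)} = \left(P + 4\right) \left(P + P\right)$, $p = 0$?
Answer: $82$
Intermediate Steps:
$V{\left(P \right)} = 2 P \left(4 + P\right)$ ($V{\left(P \right)} = \left(4 + P\right) 2 P = 2 P \left(4 + P\right)$)
$f{\left(Q,U \right)} = \frac{2 \left(Q + U\right)}{Q}$ ($f{\left(Q,U \right)} = 2 \frac{U + Q}{Q + 0} = 2 \frac{Q + U}{Q} = \frac{2 \left(Q + U\right)}{Q}$)
$\left(\left(-15 + 16\right) + 0 \left(-2\right) f{\left(-3,V{\left(4 \right)} \right)}\right) 82 = \left(\left(-15 + 16\right) + 0 \left(-2\right) \left(2 + \frac{2 \cdot 2 \cdot 4 \left(4 + 4\right)}{-3}\right)\right) 82 = \left(1 + 0 \left(2 + 2 \cdot 2 \cdot 4 \cdot 8 \left(- \frac{1}{3}\right)\right)\right) 82 = \left(1 + 0 \left(2 + 2 \cdot 64 \left(- \frac{1}{3}\right)\right)\right) 82 = \left(1 + 0 \left(2 - \frac{128}{3}\right)\right) 82 = \left(1 + 0 \left(- \frac{122}{3}\right)\right) 82 = \left(1 + 0\right) 82 = 1 \cdot 82 = 82$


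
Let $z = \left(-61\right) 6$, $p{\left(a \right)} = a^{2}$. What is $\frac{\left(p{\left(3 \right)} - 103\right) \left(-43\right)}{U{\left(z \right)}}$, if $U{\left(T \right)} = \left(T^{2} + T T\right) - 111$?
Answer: $\frac{4042}{267801} \approx 0.015093$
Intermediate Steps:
$z = -366$
$U{\left(T \right)} = -111 + 2 T^{2}$ ($U{\left(T \right)} = \left(T^{2} + T^{2}\right) - 111 = 2 T^{2} - 111 = -111 + 2 T^{2}$)
$\frac{\left(p{\left(3 \right)} - 103\right) \left(-43\right)}{U{\left(z \right)}} = \frac{\left(3^{2} - 103\right) \left(-43\right)}{-111 + 2 \left(-366\right)^{2}} = \frac{\left(9 - 103\right) \left(-43\right)}{-111 + 2 \cdot 133956} = \frac{\left(-94\right) \left(-43\right)}{-111 + 267912} = \frac{4042}{267801}$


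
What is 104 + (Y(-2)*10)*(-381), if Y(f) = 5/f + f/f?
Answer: 5819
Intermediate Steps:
Y(f) = 1 + 5/f (Y(f) = 5/f + 1 = 1 + 5/f)
104 + (Y(-2)*10)*(-381) = 104 + (((5 - 2)/(-2))*10)*(-381) = 104 + (-1/2*3*10)*(-381) = 104 - 3/2*10*(-381) = 104 - 15*(-381) = 104 + 5715 = 5819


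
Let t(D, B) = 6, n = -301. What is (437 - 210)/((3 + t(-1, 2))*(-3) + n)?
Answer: -227/328 ≈ -0.69207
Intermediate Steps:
(437 - 210)/((3 + t(-1, 2))*(-3) + n) = (437 - 210)/((3 + 6)*(-3) - 301) = 227/(9*(-3) - 301) = 227/(-27 - 301) = 227/(-328) = 227*(-1/328) = -227/328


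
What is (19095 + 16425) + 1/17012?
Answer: 604266241/17012 ≈ 35520.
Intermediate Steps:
(19095 + 16425) + 1/17012 = 35520 + 1/17012 = 604266241/17012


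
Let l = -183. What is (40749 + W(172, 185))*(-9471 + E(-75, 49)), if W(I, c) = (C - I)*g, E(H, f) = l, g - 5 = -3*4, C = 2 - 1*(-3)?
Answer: -404676372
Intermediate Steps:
C = 5 (C = 2 + 3 = 5)
g = -7 (g = 5 - 3*4 = 5 - 12 = -7)
E(H, f) = -183
W(I, c) = -35 + 7*I (W(I, c) = (5 - I)*(-7) = -35 + 7*I)
(40749 + W(172, 185))*(-9471 + E(-75, 49)) = (40749 + (-35 + 7*172))*(-9471 - 183) = (40749 + (-35 + 1204))*(-9654) = (40749 + 1169)*(-9654) = 41918*(-9654) = -404676372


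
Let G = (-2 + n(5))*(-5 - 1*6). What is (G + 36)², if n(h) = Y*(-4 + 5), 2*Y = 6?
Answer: 625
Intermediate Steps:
Y = 3 (Y = (½)*6 = 3)
n(h) = 3 (n(h) = 3*(-4 + 5) = 3*1 = 3)
G = -11 (G = (-2 + 3)*(-5 - 1*6) = 1*(-5 - 6) = 1*(-11) = -11)
(G + 36)² = (-11 + 36)² = 25² = 625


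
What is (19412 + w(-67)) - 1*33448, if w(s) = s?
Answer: -14103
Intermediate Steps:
(19412 + w(-67)) - 1*33448 = (19412 - 67) - 1*33448 = 19345 - 33448 = -14103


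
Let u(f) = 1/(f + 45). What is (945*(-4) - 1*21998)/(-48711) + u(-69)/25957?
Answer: 1784313377/3371710472 ≈ 0.52920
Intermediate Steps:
u(f) = 1/(45 + f)
(945*(-4) - 1*21998)/(-48711) + u(-69)/25957 = (945*(-4) - 1*21998)/(-48711) + 1/((45 - 69)*25957) = (-3780 - 21998)*(-1/48711) + (1/25957)/(-24) = -25778*(-1/48711) - 1/24*1/25957 = 25778/48711 - 1/622968 = 1784313377/3371710472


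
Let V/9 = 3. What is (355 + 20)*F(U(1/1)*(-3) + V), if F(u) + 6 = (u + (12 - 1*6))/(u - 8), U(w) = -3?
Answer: -3375/2 ≈ -1687.5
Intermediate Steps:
V = 27 (V = 9*3 = 27)
F(u) = -6 + (6 + u)/(-8 + u) (F(u) = -6 + (u + (12 - 1*6))/(u - 8) = -6 + (u + (12 - 6))/(-8 + u) = -6 + (u + 6)/(-8 + u) = -6 + (6 + u)/(-8 + u))
(355 + 20)*F(U(1/1)*(-3) + V) = (355 + 20)*((54 - 5*(-3*(-3) + 27))/(-8 + (-3*(-3) + 27))) = 375*((54 - 5*(9 + 27))/(-8 + (9 + 27))) = 375*((54 - 5*36)/(-8 + 36)) = 375*((54 - 180)/28) = 375*((1/28)*(-126)) = 375*(-9/2) = -3375/2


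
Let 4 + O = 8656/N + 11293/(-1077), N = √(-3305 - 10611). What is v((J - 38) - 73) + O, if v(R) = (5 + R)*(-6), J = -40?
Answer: 927851/1077 - 4328*I*√71/497 ≈ 861.51 - 73.377*I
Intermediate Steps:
N = 14*I*√71 (N = √(-13916) = 14*I*√71 ≈ 117.97*I)
v(R) = -30 - 6*R
O = -15601/1077 - 4328*I*√71/497 (O = -4 + (8656/((14*I*√71)) + 11293/(-1077)) = -4 + (8656*(-I*√71/994) + 11293*(-1/1077)) = -4 + (-4328*I*√71/497 - 11293/1077) = -4 + (-11293/1077 - 4328*I*√71/497) = -15601/1077 - 4328*I*√71/497 ≈ -14.486 - 73.377*I)
v((J - 38) - 73) + O = (-30 - 6*((-40 - 38) - 73)) + (-15601/1077 - 4328*I*√71/497) = (-30 - 6*(-78 - 73)) + (-15601/1077 - 4328*I*√71/497) = (-30 - 6*(-151)) + (-15601/1077 - 4328*I*√71/497) = (-30 + 906) + (-15601/1077 - 4328*I*√71/497) = 876 + (-15601/1077 - 4328*I*√71/497) = 927851/1077 - 4328*I*√71/497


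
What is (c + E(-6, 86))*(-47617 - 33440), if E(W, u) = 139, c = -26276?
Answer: 2118586809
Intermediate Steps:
(c + E(-6, 86))*(-47617 - 33440) = (-26276 + 139)*(-47617 - 33440) = -26137*(-81057) = 2118586809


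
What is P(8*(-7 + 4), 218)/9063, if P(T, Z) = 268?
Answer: 268/9063 ≈ 0.029571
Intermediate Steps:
P(8*(-7 + 4), 218)/9063 = 268/9063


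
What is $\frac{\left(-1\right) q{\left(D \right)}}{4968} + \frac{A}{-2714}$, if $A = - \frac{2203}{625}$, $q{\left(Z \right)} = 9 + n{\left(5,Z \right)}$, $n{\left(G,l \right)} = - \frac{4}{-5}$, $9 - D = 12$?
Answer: $- \frac{123451}{183195000} \approx -0.00067388$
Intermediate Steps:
$D = -3$ ($D = 9 - 12 = -3$)
$n{\left(G,l \right)} = \frac{4}{5}$ ($n{\left(G,l \right)} = \left(-4\right) \left(- \frac{1}{5}\right) = \frac{4}{5}$)
$q{\left(Z \right)} = \frac{49}{5}$ ($q{\left(Z \right)} = 9 + \frac{4}{5} = \frac{49}{5}$)
$A = - \frac{2203}{625}$ ($A = \left(-2203\right) \frac{1}{625} = - \frac{2203}{625} \approx -3.5248$)
$\frac{\left(-1\right) q{\left(D \right)}}{4968} + \frac{A}{-2714} = \frac{\left(-1\right) \frac{49}{5}}{4968} - \frac{2203}{625 \left(-2714\right)} = \left(- \frac{49}{5}\right) \frac{1}{4968} - - \frac{2203}{1696250} = - \frac{49}{24840} + \frac{2203}{1696250} = - \frac{123451}{183195000}$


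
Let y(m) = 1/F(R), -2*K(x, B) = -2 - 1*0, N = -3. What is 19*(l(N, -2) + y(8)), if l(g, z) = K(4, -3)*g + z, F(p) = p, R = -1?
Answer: -114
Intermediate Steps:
K(x, B) = 1 (K(x, B) = -(-2 - 1*0)/2 = -(-2 + 0)/2 = -½*(-2) = 1)
l(g, z) = g + z (l(g, z) = 1*g + z = g + z)
y(m) = -1 (y(m) = 1/(-1) = -1)
19*(l(N, -2) + y(8)) = 19*((-3 - 2) - 1) = 19*(-5 - 1) = 19*(-6) = -114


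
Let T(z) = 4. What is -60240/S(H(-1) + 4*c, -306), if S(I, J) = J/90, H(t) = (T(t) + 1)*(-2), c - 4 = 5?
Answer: 301200/17 ≈ 17718.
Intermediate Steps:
c = 9 (c = 4 + 5 = 9)
H(t) = -10 (H(t) = (4 + 1)*(-2) = 5*(-2) = -10)
S(I, J) = J/90 (S(I, J) = J*(1/90) = J/90)
-60240/S(H(-1) + 4*c, -306) = -60240/((1/90)*(-306)) = -60240/(-17/5) = -60240*(-5/17) = 301200/17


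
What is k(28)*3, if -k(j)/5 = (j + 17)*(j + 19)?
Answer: -31725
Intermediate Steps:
k(j) = -5*(17 + j)*(19 + j) (k(j) = -5*(j + 17)*(j + 19) = -5*(17 + j)*(19 + j))
k(28)*3 = (-1615 - 180*28 - 5*28²)*3 = (-1615 - 5040 - 5*784)*3 = (-1615 - 5040 - 3920)*3 = -10575*3 = -31725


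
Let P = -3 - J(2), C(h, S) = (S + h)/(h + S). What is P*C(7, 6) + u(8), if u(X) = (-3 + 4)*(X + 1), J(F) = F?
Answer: 4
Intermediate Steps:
C(h, S) = 1 (C(h, S) = (S + h)/(S + h) = 1)
u(X) = 1 + X (u(X) = 1*(1 + X) = 1 + X)
P = -5 (P = -3 - 1*2 = -3 - 2 = -5)
P*C(7, 6) + u(8) = -5*1 + (1 + 8) = -5 + 9 = 4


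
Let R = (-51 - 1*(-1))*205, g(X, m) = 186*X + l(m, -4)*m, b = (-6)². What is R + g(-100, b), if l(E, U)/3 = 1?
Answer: -28742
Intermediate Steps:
l(E, U) = 3 (l(E, U) = 3*1 = 3)
b = 36
g(X, m) = 3*m + 186*X (g(X, m) = 186*X + 3*m = 3*m + 186*X)
R = -10250 (R = (-51 + 1)*205 = -50*205 = -10250)
R + g(-100, b) = -10250 + (3*36 + 186*(-100)) = -10250 + (108 - 18600) = -10250 - 18492 = -28742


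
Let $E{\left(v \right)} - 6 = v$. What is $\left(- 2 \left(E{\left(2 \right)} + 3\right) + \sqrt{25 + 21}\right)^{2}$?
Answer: $\left(22 - \sqrt{46}\right)^{2} \approx 231.58$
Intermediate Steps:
$E{\left(v \right)} = 6 + v$
$\left(- 2 \left(E{\left(2 \right)} + 3\right) + \sqrt{25 + 21}\right)^{2} = \left(- 2 \left(\left(6 + 2\right) + 3\right) + \sqrt{25 + 21}\right)^{2} = \left(- 2 \left(8 + 3\right) + \sqrt{46}\right)^{2} = \left(\left(-2\right) 11 + \sqrt{46}\right)^{2} = \left(-22 + \sqrt{46}\right)^{2}$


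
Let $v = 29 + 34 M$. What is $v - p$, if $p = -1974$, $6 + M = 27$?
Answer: $2717$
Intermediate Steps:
$M = 21$ ($M = -6 + 27 = 21$)
$v = 743$ ($v = 29 + 34 \cdot 21 = 29 + 714 = 743$)
$v - p = 743 - -1974 = 743 + 1974 = 2717$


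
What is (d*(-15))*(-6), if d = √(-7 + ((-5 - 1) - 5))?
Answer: 270*I*√2 ≈ 381.84*I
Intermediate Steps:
d = 3*I*√2 (d = √(-7 + (-6 - 5)) = √(-7 - 11) = √(-18) = 3*I*√2 ≈ 4.2426*I)
(d*(-15))*(-6) = ((3*I*√2)*(-15))*(-6) = -45*I*√2*(-6) = 270*I*√2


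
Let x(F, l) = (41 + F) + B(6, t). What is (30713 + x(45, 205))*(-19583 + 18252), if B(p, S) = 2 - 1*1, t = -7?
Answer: -40994800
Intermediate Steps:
B(p, S) = 1 (B(p, S) = 2 - 1 = 1)
x(F, l) = 42 + F (x(F, l) = (41 + F) + 1 = 42 + F)
(30713 + x(45, 205))*(-19583 + 18252) = (30713 + (42 + 45))*(-19583 + 18252) = (30713 + 87)*(-1331) = 30800*(-1331) = -40994800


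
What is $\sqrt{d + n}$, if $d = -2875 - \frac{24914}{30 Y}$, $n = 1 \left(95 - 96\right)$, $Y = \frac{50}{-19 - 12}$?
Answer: $\frac{i \sqrt{53124990}}{150} \approx 48.591 i$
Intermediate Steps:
$Y = - \frac{50}{31}$ ($Y = \frac{50}{-31} = 50 \left(- \frac{1}{31}\right) = - \frac{50}{31} \approx -1.6129$)
$n = -1$ ($n = 1 \left(-1\right) = -1$)
$d = - \frac{1770083}{750}$ ($d = -2875 - \frac{24914}{30 \left(- \frac{50}{31}\right)} = -2875 - \frac{24914}{- \frac{1500}{31}} = -2875 - - \frac{386167}{750} = -2875 + \frac{386167}{750} = - \frac{1770083}{750} \approx -2360.1$)
$\sqrt{d + n} = \sqrt{- \frac{1770083}{750} - 1} = \sqrt{- \frac{1770833}{750}} = \frac{i \sqrt{53124990}}{150}$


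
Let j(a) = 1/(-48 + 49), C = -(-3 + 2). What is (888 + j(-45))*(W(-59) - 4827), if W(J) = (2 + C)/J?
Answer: -253183644/59 ≈ -4.2912e+6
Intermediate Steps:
C = 1 (C = -1*(-1) = 1)
W(J) = 3/J (W(J) = (2 + 1)/J = 3/J)
j(a) = 1 (j(a) = 1/1 = 1)
(888 + j(-45))*(W(-59) - 4827) = (888 + 1)*(3/(-59) - 4827) = 889*(3*(-1/59) - 4827) = 889*(-3/59 - 4827) = 889*(-284796/59) = -253183644/59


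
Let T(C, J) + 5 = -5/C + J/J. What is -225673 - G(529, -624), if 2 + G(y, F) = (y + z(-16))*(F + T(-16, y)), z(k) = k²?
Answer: 4273019/16 ≈ 2.6706e+5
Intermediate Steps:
T(C, J) = -4 - 5/C (T(C, J) = -5 + (-5/C + J/J) = -5 + (-5/C + 1) = -5 + (1 - 5/C) = -4 - 5/C)
G(y, F) = -2 + (256 + y)*(-59/16 + F) (G(y, F) = -2 + (y + (-16)²)*(F + (-4 - 5/(-16))) = -2 + (y + 256)*(F + (-4 - 5*(-1/16))) = -2 + (256 + y)*(F + (-4 + 5/16)) = -2 + (256 + y)*(F - 59/16) = -2 + (256 + y)*(-59/16 + F))
-225673 - G(529, -624) = -225673 - (-946 + 256*(-624) - 59/16*529 - 624*529) = -225673 - (-946 - 159744 - 31211/16 - 330096) = -225673 - 1*(-7883787/16) = -225673 + 7883787/16 = 4273019/16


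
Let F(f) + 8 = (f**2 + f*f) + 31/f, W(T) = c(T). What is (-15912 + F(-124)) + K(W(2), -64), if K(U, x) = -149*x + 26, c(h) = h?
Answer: 97575/4 ≈ 24394.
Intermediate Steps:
W(T) = T
K(U, x) = 26 - 149*x
F(f) = -8 + 2*f**2 + 31/f (F(f) = -8 + ((f**2 + f*f) + 31/f) = -8 + ((f**2 + f**2) + 31/f) = -8 + (2*f**2 + 31/f) = -8 + 2*f**2 + 31/f)
(-15912 + F(-124)) + K(W(2), -64) = (-15912 + (-8 + 2*(-124)**2 + 31/(-124))) + (26 - 149*(-64)) = (-15912 + (-8 + 2*15376 + 31*(-1/124))) + (26 + 9536) = (-15912 + (-8 + 30752 - 1/4)) + 9562 = (-15912 + 122975/4) + 9562 = 59327/4 + 9562 = 97575/4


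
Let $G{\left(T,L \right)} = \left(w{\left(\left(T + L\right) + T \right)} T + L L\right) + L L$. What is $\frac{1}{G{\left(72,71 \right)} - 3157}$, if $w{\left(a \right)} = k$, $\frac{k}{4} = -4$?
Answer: $\frac{1}{5773} \approx 0.00017322$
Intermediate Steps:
$k = -16$ ($k = 4 \left(-4\right) = -16$)
$w{\left(a \right)} = -16$
$G{\left(T,L \right)} = - 16 T + 2 L^{2}$ ($G{\left(T,L \right)} = \left(- 16 T + L L\right) + L L = \left(- 16 T + L^{2}\right) + L^{2} = \left(L^{2} - 16 T\right) + L^{2} = - 16 T + 2 L^{2}$)
$\frac{1}{G{\left(72,71 \right)} - 3157} = \frac{1}{\left(\left(-16\right) 72 + 2 \cdot 71^{2}\right) - 3157} = \frac{1}{\left(-1152 + 2 \cdot 5041\right) - 3157} = \frac{1}{\left(-1152 + 10082\right) - 3157} = \frac{1}{8930 - 3157} = \frac{1}{5773}$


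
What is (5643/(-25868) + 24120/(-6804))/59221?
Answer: -18398087/289534548492 ≈ -6.3544e-5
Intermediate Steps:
(5643/(-25868) + 24120/(-6804))/59221 = (5643*(-1/25868) + 24120*(-1/6804))*(1/59221) = (-5643/25868 - 670/189)*(1/59221) = -18398087/4889052*1/59221 = -18398087/289534548492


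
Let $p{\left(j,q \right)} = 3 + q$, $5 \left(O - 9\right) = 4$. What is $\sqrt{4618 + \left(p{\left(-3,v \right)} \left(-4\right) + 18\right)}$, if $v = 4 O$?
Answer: $\frac{8 \sqrt{1745}}{5} \approx 66.837$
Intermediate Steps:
$O = \frac{49}{5}$ ($O = 9 + \frac{1}{5} \cdot 4 = 9 + \frac{4}{5} = \frac{49}{5} \approx 9.8$)
$v = \frac{196}{5}$ ($v = 4 \cdot \frac{49}{5} = \frac{196}{5} \approx 39.2$)
$\sqrt{4618 + \left(p{\left(-3,v \right)} \left(-4\right) + 18\right)} = \sqrt{4618 + \left(\left(3 + \frac{196}{5}\right) \left(-4\right) + 18\right)} = \sqrt{4618 + \left(\frac{211}{5} \left(-4\right) + 18\right)} = \sqrt{4618 + \left(- \frac{844}{5} + 18\right)} = \sqrt{4618 - \frac{754}{5}} = \sqrt{\frac{22336}{5}} = \frac{8 \sqrt{1745}}{5}$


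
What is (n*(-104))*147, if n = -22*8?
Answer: 2690688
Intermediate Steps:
n = -176
(n*(-104))*147 = -176*(-104)*147 = 18304*147 = 2690688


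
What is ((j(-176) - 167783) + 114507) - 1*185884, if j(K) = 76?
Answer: -239084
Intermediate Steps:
((j(-176) - 167783) + 114507) - 1*185884 = ((76 - 167783) + 114507) - 1*185884 = (-167707 + 114507) - 185884 = -53200 - 185884 = -239084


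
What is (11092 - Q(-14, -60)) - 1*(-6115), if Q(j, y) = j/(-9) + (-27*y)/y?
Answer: 155092/9 ≈ 17232.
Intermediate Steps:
Q(j, y) = -27 - j/9 (Q(j, y) = j*(-⅑) - 27 = -j/9 - 27 = -27 - j/9)
(11092 - Q(-14, -60)) - 1*(-6115) = (11092 - (-27 - ⅑*(-14))) - 1*(-6115) = (11092 - (-27 + 14/9)) + 6115 = (11092 - 1*(-229/9)) + 6115 = (11092 + 229/9) + 6115 = 100057/9 + 6115 = 155092/9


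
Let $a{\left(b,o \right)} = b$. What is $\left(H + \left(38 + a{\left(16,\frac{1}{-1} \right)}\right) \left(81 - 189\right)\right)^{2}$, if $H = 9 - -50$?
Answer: $33327529$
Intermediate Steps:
$H = 59$ ($H = 9 + 50 = 59$)
$\left(H + \left(38 + a{\left(16,\frac{1}{-1} \right)}\right) \left(81 - 189\right)\right)^{2} = \left(59 + \left(38 + 16\right) \left(81 - 189\right)\right)^{2} = \left(59 + 54 \left(-108\right)\right)^{2} = \left(59 - 5832\right)^{2} = \left(-5773\right)^{2} = 33327529$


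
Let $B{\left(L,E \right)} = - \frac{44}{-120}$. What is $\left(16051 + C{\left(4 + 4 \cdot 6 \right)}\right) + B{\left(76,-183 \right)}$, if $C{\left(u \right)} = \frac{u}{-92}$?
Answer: $\frac{11075233}{690} \approx 16051.0$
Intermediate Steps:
$B{\left(L,E \right)} = \frac{11}{30}$ ($B{\left(L,E \right)} = \left(-44\right) \left(- \frac{1}{120}\right) = \frac{11}{30}$)
$C{\left(u \right)} = - \frac{u}{92}$ ($C{\left(u \right)} = u \left(- \frac{1}{92}\right) = - \frac{u}{92}$)
$\left(16051 + C{\left(4 + 4 \cdot 6 \right)}\right) + B{\left(76,-183 \right)} = \left(16051 - \frac{4 + 4 \cdot 6}{92}\right) + \frac{11}{30} = \left(16051 - \frac{4 + 24}{92}\right) + \frac{11}{30} = \left(16051 - \frac{7}{23}\right) + \frac{11}{30} = \frac{369166}{23} + \frac{11}{30} = \frac{11075233}{690}$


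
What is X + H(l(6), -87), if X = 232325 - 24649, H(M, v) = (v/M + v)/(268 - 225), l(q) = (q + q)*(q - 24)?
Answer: 14952527/72 ≈ 2.0767e+5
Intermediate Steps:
l(q) = 2*q*(-24 + q) (l(q) = (2*q)*(-24 + q) = 2*q*(-24 + q))
H(M, v) = v/43 + v/(43*M) (H(M, v) = (v + v/M)/43 = (v + v/M)*(1/43) = v/43 + v/(43*M))
X = 207676
X + H(l(6), -87) = 207676 + (1/43)*(-87)*(1 + 2*6*(-24 + 6))/(2*6*(-24 + 6)) = 207676 + (1/43)*(-87)*(1 + 2*6*(-18))/(2*6*(-18)) = 207676 + (1/43)*(-87)*(1 - 216)/(-216) = 207676 + (1/43)*(-87)*(-1/216)*(-215) = 207676 - 145/72 = 14952527/72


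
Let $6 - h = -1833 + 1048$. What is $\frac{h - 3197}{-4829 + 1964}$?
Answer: $\frac{802}{955} \approx 0.83979$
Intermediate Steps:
$h = 791$ ($h = 6 - \left(-1833 + 1048\right) = 6 - -785 = 6 + 785 = 791$)
$\frac{h - 3197}{-4829 + 1964} = \frac{791 - 3197}{-4829 + 1964} = - \frac{2406}{-2865} = \left(-2406\right) \left(- \frac{1}{2865}\right) = \frac{802}{955}$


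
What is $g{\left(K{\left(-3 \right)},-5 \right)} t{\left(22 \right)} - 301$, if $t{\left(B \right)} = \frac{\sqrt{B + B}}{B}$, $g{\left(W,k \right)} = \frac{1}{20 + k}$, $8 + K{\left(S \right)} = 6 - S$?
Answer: $-301 + \frac{\sqrt{11}}{165} \approx -300.98$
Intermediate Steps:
$K{\left(S \right)} = -2 - S$ ($K{\left(S \right)} = -8 - \left(-6 + S\right) = -2 - S$)
$t{\left(B \right)} = \frac{\sqrt{2}}{\sqrt{B}}$ ($t{\left(B \right)} = \frac{\sqrt{2 B}}{B} = \frac{\sqrt{2} \sqrt{B}}{B} = \frac{\sqrt{2}}{\sqrt{B}}$)
$g{\left(K{\left(-3 \right)},-5 \right)} t{\left(22 \right)} - 301 = \frac{\sqrt{2} \frac{1}{\sqrt{22}}}{20 - 5} - 301 = \frac{\sqrt{2} \frac{\sqrt{22}}{22}}{15} - 301 = \frac{\frac{1}{11} \sqrt{11}}{15} - 301 = \frac{\sqrt{11}}{165} - 301 = -301 + \frac{\sqrt{11}}{165}$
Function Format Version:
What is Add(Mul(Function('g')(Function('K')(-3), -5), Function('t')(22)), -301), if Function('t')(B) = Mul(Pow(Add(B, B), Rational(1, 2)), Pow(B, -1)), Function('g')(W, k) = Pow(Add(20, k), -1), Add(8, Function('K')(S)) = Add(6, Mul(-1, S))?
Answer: Add(-301, Mul(Rational(1, 165), Pow(11, Rational(1, 2)))) ≈ -300.98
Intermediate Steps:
Function('K')(S) = Add(-2, Mul(-1, S)) (Function('K')(S) = Add(-8, Add(6, Mul(-1, S))) = Add(-2, Mul(-1, S)))
Function('t')(B) = Mul(Pow(2, Rational(1, 2)), Pow(B, Rational(-1, 2))) (Function('t')(B) = Mul(Pow(Mul(2, B), Rational(1, 2)), Pow(B, -1)) = Mul(Mul(Pow(2, Rational(1, 2)), Pow(B, Rational(1, 2))), Pow(B, -1)) = Mul(Pow(2, Rational(1, 2)), Pow(B, Rational(-1, 2))))
Add(Mul(Function('g')(Function('K')(-3), -5), Function('t')(22)), -301) = Add(Mul(Pow(Add(20, -5), -1), Mul(Pow(2, Rational(1, 2)), Pow(22, Rational(-1, 2)))), -301) = Add(Mul(Pow(15, -1), Mul(Pow(2, Rational(1, 2)), Mul(Rational(1, 22), Pow(22, Rational(1, 2))))), -301) = Add(Mul(Rational(1, 15), Mul(Rational(1, 11), Pow(11, Rational(1, 2)))), -301) = Add(Mul(Rational(1, 165), Pow(11, Rational(1, 2))), -301) = Add(-301, Mul(Rational(1, 165), Pow(11, Rational(1, 2))))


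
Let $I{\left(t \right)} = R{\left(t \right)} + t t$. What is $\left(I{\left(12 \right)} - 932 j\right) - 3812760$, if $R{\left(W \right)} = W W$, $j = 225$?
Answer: $-4022172$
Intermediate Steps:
$R{\left(W \right)} = W^{2}$
$I{\left(t \right)} = 2 t^{2}$ ($I{\left(t \right)} = t^{2} + t t = t^{2} + t^{2} = 2 t^{2}$)
$\left(I{\left(12 \right)} - 932 j\right) - 3812760 = \left(2 \cdot 12^{2} - 209700\right) - 3812760 = \left(2 \cdot 144 - 209700\right) - 3812760 = \left(288 - 209700\right) - 3812760 = -209412 - 3812760 = -4022172$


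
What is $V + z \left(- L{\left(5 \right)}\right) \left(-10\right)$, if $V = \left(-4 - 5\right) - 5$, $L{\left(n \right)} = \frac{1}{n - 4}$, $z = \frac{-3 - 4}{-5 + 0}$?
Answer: $0$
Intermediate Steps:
$z = \frac{7}{5}$ ($z = - \frac{7}{-5} = \left(-7\right) \left(- \frac{1}{5}\right) = \frac{7}{5} \approx 1.4$)
$L{\left(n \right)} = \frac{1}{-4 + n}$
$V = -14$ ($V = -9 - 5 = -14$)
$V + z \left(- L{\left(5 \right)}\right) \left(-10\right) = -14 + \frac{7 \left(- \frac{1}{-4 + 5}\right)}{5} \left(-10\right) = -14 + \frac{7 \left(- 1^{-1}\right)}{5} \left(-10\right) = -14 + \frac{7 \left(\left(-1\right) 1\right)}{5} \left(-10\right) = -14 + \frac{7}{5} \left(-1\right) \left(-10\right) = -14 - -14 = -14 + 14 = 0$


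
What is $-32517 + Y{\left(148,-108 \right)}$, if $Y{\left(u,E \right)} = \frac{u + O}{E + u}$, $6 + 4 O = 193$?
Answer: $- \frac{5201941}{160} \approx -32512.0$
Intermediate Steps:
$O = \frac{187}{4}$ ($O = - \frac{3}{2} + \frac{1}{4} \cdot 193 = - \frac{3}{2} + \frac{193}{4} = \frac{187}{4} \approx 46.75$)
$Y{\left(u,E \right)} = \frac{\frac{187}{4} + u}{E + u}$ ($Y{\left(u,E \right)} = \frac{u + \frac{187}{4}}{E + u} = \frac{\frac{187}{4} + u}{E + u}$)
$-32517 + Y{\left(148,-108 \right)} = -32517 + \frac{\frac{187}{4} + 148}{-108 + 148} = -32517 + \frac{1}{40} \cdot \frac{779}{4} = -32517 + \frac{779}{160} = - \frac{5201941}{160}$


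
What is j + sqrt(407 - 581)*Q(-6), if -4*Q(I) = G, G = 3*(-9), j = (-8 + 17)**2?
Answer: 81 + 27*I*sqrt(174)/4 ≈ 81.0 + 89.039*I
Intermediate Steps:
j = 81 (j = 9**2 = 81)
G = -27
Q(I) = 27/4 (Q(I) = -1/4*(-27) = 27/4)
j + sqrt(407 - 581)*Q(-6) = 81 + sqrt(407 - 581)*(27/4) = 81 + sqrt(-174)*(27/4) = 81 + (I*sqrt(174))*(27/4) = 81 + 27*I*sqrt(174)/4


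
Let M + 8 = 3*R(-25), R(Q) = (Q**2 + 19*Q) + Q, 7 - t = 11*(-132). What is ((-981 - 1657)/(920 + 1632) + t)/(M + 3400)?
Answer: 1860365/4806692 ≈ 0.38704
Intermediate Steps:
t = 1459 (t = 7 - 11*(-132) = 7 - 1*(-1452) = 7 + 1452 = 1459)
R(Q) = Q**2 + 20*Q
M = 367 (M = -8 + 3*(-25*(20 - 25)) = -8 + 3*(-25*(-5)) = -8 + 3*125 = -8 + 375 = 367)
((-981 - 1657)/(920 + 1632) + t)/(M + 3400) = ((-981 - 1657)/(920 + 1632) + 1459)/(367 + 3400) = (-2638/2552 + 1459)/3767 = (-2638*1/2552 + 1459)*(1/3767) = (-1319/1276 + 1459)*(1/3767) = (1860365/1276)*(1/3767) = 1860365/4806692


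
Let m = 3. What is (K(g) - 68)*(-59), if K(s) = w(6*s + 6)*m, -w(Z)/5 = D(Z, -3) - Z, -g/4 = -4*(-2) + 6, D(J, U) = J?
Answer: 4012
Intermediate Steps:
g = -56 (g = -4*(-4*(-2) + 6) = -4*(8 + 6) = -4*14 = -56)
w(Z) = 0 (w(Z) = -5*(Z - Z) = -5*0 = 0)
K(s) = 0 (K(s) = 0*3 = 0)
(K(g) - 68)*(-59) = (0 - 68)*(-59) = -68*(-59) = 4012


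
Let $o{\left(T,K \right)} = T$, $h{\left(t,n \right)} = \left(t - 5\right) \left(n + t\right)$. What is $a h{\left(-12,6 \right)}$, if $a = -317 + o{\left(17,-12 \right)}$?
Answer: $-30600$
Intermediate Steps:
$h{\left(t,n \right)} = \left(-5 + t\right) \left(n + t\right)$
$a = -300$ ($a = -317 + 17 = -300$)
$a h{\left(-12,6 \right)} = - 300 \left(\left(-12\right)^{2} - 30 - -60 + 6 \left(-12\right)\right) = - 300 \left(144 - 30 + 60 - 72\right) = \left(-300\right) 102 = -30600$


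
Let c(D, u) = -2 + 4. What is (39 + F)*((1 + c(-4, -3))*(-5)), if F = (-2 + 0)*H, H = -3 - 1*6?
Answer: -855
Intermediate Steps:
c(D, u) = 2
H = -9 (H = -3 - 6 = -9)
F = 18 (F = (-2 + 0)*(-9) = -2*(-9) = 18)
(39 + F)*((1 + c(-4, -3))*(-5)) = (39 + 18)*((1 + 2)*(-5)) = 57*(3*(-5)) = 57*(-15) = -855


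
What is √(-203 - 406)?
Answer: I*√609 ≈ 24.678*I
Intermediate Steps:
√(-203 - 406) = √(-609) = I*√609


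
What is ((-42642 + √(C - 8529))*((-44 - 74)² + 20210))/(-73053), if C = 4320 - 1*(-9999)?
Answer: 161726892/8117 - 11378*√5790/24351 ≈ 19889.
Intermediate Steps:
C = 14319 (C = 4320 + 9999 = 14319)
((-42642 + √(C - 8529))*((-44 - 74)² + 20210))/(-73053) = ((-42642 + √(14319 - 8529))*((-44 - 74)² + 20210))/(-73053) = ((-42642 + √5790)*((-118)² + 20210))*(-1/73053) = ((-42642 + √5790)*(13924 + 20210))*(-1/73053) = ((-42642 + √5790)*34134)*(-1/73053) = (-1455542028 + 34134*√5790)*(-1/73053) = 161726892/8117 - 11378*√5790/24351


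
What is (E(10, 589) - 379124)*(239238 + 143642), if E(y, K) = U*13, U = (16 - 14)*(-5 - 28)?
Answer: -145487508160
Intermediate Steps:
U = -66 (U = 2*(-33) = -66)
E(y, K) = -858 (E(y, K) = -66*13 = -858)
(E(10, 589) - 379124)*(239238 + 143642) = (-858 - 379124)*(239238 + 143642) = -379982*382880 = -145487508160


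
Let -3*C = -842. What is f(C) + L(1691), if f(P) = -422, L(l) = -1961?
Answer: -2383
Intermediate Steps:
C = 842/3 (C = -⅓*(-842) = 842/3 ≈ 280.67)
f(C) + L(1691) = -422 - 1961 = -2383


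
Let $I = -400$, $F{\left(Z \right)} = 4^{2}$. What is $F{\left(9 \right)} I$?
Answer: $-6400$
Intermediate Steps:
$F{\left(Z \right)} = 16$
$F{\left(9 \right)} I = 16 \left(-400\right) = -6400$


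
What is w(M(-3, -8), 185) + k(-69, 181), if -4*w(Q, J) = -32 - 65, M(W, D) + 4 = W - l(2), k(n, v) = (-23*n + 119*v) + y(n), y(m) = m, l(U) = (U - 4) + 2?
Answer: 92325/4 ≈ 23081.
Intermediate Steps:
l(U) = -2 + U (l(U) = (-4 + U) + 2 = -2 + U)
k(n, v) = -22*n + 119*v (k(n, v) = (-23*n + 119*v) + n = -22*n + 119*v)
M(W, D) = -4 + W (M(W, D) = -4 + (W - (-2 + 2)) = -4 + (W - 1*0) = -4 + (W + 0) = -4 + W)
w(Q, J) = 97/4 (w(Q, J) = -(-32 - 65)/4 = -¼*(-97) = 97/4)
w(M(-3, -8), 185) + k(-69, 181) = 97/4 + (-22*(-69) + 119*181) = 97/4 + (1518 + 21539) = 97/4 + 23057 = 92325/4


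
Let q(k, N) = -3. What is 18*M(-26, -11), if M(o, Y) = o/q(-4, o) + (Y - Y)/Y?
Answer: 156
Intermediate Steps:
M(o, Y) = -o/3 (M(o, Y) = o/(-3) + (Y - Y)/Y = o*(-⅓) + 0/Y = -o/3 + 0 = -o/3)
18*M(-26, -11) = 18*(-⅓*(-26)) = 18*(26/3) = 156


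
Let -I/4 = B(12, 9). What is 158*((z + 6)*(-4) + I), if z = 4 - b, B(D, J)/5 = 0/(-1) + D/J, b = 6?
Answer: -20224/3 ≈ -6741.3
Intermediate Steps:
B(D, J) = 5*D/J (B(D, J) = 5*(0/(-1) + D/J) = 5*(0*(-1) + D/J) = 5*(0 + D/J) = 5*(D/J) = 5*D/J)
z = -2 (z = 4 - 1*6 = 4 - 6 = -2)
I = -80/3 (I = -20*12/9 = -4*20/3 = -80/3 ≈ -26.667)
158*((z + 6)*(-4) + I) = 158*((-2 + 6)*(-4) - 80/3) = 158*(4*(-4) - 80/3) = 158*(-16 - 80/3) = 158*(-128/3) = -20224/3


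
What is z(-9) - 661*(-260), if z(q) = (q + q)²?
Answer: 172184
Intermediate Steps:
z(q) = 4*q² (z(q) = (2*q)² = 4*q²)
z(-9) - 661*(-260) = 4*(-9)² - 661*(-260) = 4*81 + 171860 = 324 + 171860 = 172184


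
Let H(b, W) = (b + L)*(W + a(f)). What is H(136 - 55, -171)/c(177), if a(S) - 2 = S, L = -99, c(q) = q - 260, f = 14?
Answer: -2790/83 ≈ -33.614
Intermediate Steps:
c(q) = -260 + q
a(S) = 2 + S
H(b, W) = (-99 + b)*(16 + W) (H(b, W) = (b - 99)*(W + (2 + 14)) = (-99 + b)*(W + 16) = (-99 + b)*(16 + W))
H(136 - 55, -171)/c(177) = (-1584 - 99*(-171) + 16*(136 - 55) - 171*(136 - 55))/(-260 + 177) = (-1584 + 16929 + 16*81 - 171*81)/(-83) = (-1584 + 16929 + 1296 - 13851)*(-1/83) = 2790*(-1/83) = -2790/83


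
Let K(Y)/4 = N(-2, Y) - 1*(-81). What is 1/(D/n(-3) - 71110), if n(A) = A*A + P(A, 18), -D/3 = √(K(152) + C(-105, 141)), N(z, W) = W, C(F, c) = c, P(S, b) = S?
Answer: -284440/20226527327 + 2*√1073/20226527327 ≈ -1.4059e-5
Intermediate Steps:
K(Y) = 324 + 4*Y (K(Y) = 4*(Y - 1*(-81)) = 4*(Y + 81) = 4*(81 + Y) = 324 + 4*Y)
D = -3*√1073 (D = -3*√((324 + 4*152) + 141) = -3*√((324 + 608) + 141) = -3*√(932 + 141) = -3*√1073 ≈ -98.270)
n(A) = A + A² (n(A) = A*A + A = A² + A = A + A²)
1/(D/n(-3) - 71110) = 1/((-3*√1073)/((-3*(1 - 3))) - 71110) = 1/((-3*√1073)/((-3*(-2))) - 71110) = 1/(-3*√1073/6 - 71110) = 1/(-3*√1073*(⅙) - 71110) = 1/(-√1073/2 - 71110) = 1/(-71110 - √1073/2)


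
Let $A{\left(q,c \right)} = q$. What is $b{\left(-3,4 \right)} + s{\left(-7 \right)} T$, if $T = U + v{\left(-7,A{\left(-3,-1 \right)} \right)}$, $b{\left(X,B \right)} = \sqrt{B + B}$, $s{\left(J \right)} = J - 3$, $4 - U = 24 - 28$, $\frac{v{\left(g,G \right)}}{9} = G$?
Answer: $190 + 2 \sqrt{2} \approx 192.83$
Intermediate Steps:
$v{\left(g,G \right)} = 9 G$
$U = 8$ ($U = 4 - \left(24 - 28\right) = 4 - -4 = 4 + 4 = 8$)
$s{\left(J \right)} = -3 + J$ ($s{\left(J \right)} = J - 3 = -3 + J$)
$b{\left(X,B \right)} = \sqrt{2} \sqrt{B}$ ($b{\left(X,B \right)} = \sqrt{2 B} = \sqrt{2} \sqrt{B}$)
$T = -19$ ($T = 8 + 9 \left(-3\right) = 8 - 27 = -19$)
$b{\left(-3,4 \right)} + s{\left(-7 \right)} T = \sqrt{2} \sqrt{4} + \left(-3 - 7\right) \left(-19\right) = \sqrt{2} \cdot 2 - -190 = 2 \sqrt{2} + 190 = 190 + 2 \sqrt{2}$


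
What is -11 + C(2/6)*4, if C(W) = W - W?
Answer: -11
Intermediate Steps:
C(W) = 0
-11 + C(2/6)*4 = -11 + 0*4 = -11 + 0 = -11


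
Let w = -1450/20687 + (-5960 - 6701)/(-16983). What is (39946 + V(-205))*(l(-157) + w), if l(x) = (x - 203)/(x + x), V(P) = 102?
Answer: 4024578931430192/55158389397 ≈ 72964.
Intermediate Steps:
l(x) = (-203 + x)/(2*x) (l(x) = (-203 + x)/((2*x)) = (-203 + x)*(1/(2*x)) = (-203 + x)/(2*x))
w = 237292757/351327321 (w = -1450*1/20687 - 12661*(-1/16983) = -1450/20687 + 12661/16983 = 237292757/351327321 ≈ 0.67542)
(39946 + V(-205))*(l(-157) + w) = (39946 + 102)*((½)*(-203 - 157)/(-157) + 237292757/351327321) = 40048*((½)*(-1/157)*(-360) + 237292757/351327321) = 40048*(180/157 + 237292757/351327321) = 40048*(100493880629/55158389397) = 4024578931430192/55158389397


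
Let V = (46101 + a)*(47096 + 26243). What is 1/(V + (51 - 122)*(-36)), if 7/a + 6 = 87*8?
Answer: 690/2332893131923 ≈ 2.9577e-10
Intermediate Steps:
a = 7/690 (a = 7/(-6 + 87*8) = 7/(-6 + 696) = 7/690 ≈ 0.010145)
V = 2332891368283/690 (V = (46101 + 7/690)*(47096 + 26243) = (31809697/690)*73339 = 2332891368283/690 ≈ 3.3810e+9)
1/(V + (51 - 122)*(-36)) = 1/(2332891368283/690 + (51 - 122)*(-36)) = 1/(2332891368283/690 - 71*(-36)) = 1/(2332891368283/690 + 2556) = 1/(2332893131923/690) = 690/2332893131923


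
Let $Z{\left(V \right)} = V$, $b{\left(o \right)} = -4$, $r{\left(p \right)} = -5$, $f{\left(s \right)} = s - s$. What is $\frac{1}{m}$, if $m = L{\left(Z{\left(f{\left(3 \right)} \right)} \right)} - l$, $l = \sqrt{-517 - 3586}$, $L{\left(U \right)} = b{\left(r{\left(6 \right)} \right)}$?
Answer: $\frac{i}{\sqrt{4103} - 4 i} \approx -0.00097111 + 0.015551 i$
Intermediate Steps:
$f{\left(s \right)} = 0$
$L{\left(U \right)} = -4$
$l = i \sqrt{4103}$ ($l = \sqrt{-4103} = i \sqrt{4103} \approx 64.055 i$)
$m = -4 - i \sqrt{4103} \approx -4.0 - 64.055 i$
$\frac{1}{m} = \frac{1}{-4 - i \sqrt{4103}}$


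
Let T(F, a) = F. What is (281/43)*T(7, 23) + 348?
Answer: 16931/43 ≈ 393.74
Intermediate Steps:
(281/43)*T(7, 23) + 348 = (281/43)*7 + 348 = 1967/43 + 348 = 16931/43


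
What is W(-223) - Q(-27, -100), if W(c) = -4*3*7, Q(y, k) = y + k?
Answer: 43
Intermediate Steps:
Q(y, k) = k + y
W(c) = -84 (W(c) = -12*7 = -84)
W(-223) - Q(-27, -100) = -84 - (-100 - 27) = -84 - 1*(-127) = -84 + 127 = 43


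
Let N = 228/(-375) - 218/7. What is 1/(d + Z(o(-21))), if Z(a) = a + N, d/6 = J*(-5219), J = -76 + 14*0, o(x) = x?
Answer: 875/2082334843 ≈ 4.2020e-7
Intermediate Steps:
J = -76 (J = -76 + 0 = -76)
N = -27782/875 (N = 228*(-1/375) - 218*1/7 = -76/125 - 218/7 = -27782/875 ≈ -31.751)
d = 2379864 (d = 6*(-76*(-5219)) = 6*396644 = 2379864)
Z(a) = -27782/875 + a (Z(a) = a - 27782/875 = -27782/875 + a)
1/(d + Z(o(-21))) = 1/(2379864 + (-27782/875 - 21)) = 1/(2379864 - 46157/875) = 1/(2082334843/875) = 875/2082334843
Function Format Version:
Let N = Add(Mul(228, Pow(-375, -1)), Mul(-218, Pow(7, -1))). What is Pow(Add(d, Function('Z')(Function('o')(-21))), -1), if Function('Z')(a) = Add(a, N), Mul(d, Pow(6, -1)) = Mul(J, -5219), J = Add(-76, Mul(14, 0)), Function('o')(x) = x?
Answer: Rational(875, 2082334843) ≈ 4.2020e-7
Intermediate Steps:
J = -76 (J = Add(-76, 0) = -76)
N = Rational(-27782, 875) (N = Add(Mul(228, Rational(-1, 375)), Mul(-218, Rational(1, 7))) = Add(Rational(-76, 125), Rational(-218, 7)) = Rational(-27782, 875) ≈ -31.751)
d = 2379864 (d = Mul(6, Mul(-76, -5219)) = Mul(6, 396644) = 2379864)
Function('Z')(a) = Add(Rational(-27782, 875), a) (Function('Z')(a) = Add(a, Rational(-27782, 875)) = Add(Rational(-27782, 875), a))
Pow(Add(d, Function('Z')(Function('o')(-21))), -1) = Pow(Add(2379864, Add(Rational(-27782, 875), -21)), -1) = Pow(Add(2379864, Rational(-46157, 875)), -1) = Pow(Rational(2082334843, 875), -1) = Rational(875, 2082334843)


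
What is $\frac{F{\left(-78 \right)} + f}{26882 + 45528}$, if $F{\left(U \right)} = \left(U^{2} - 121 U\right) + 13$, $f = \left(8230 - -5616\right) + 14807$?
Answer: $\frac{22094}{36205} \approx 0.61025$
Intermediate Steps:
$f = 28653$ ($f = \left(8230 + 5616\right) + 14807 = 13846 + 14807 = 28653$)
$F{\left(U \right)} = 13 + U^{2} - 121 U$
$\frac{F{\left(-78 \right)} + f}{26882 + 45528} = \frac{\left(13 + \left(-78\right)^{2} - -9438\right) + 28653}{26882 + 45528} = \frac{\left(13 + 6084 + 9438\right) + 28653}{72410} = \left(15535 + 28653\right) \frac{1}{72410} = 44188 \cdot \frac{1}{72410} = \frac{22094}{36205}$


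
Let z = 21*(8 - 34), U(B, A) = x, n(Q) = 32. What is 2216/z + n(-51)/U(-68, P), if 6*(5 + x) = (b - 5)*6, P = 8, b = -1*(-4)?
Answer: -2564/273 ≈ -9.3919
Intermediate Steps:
b = 4
x = -6 (x = -5 + ((4 - 5)*6)/6 = -5 + (-1*6)/6 = -5 + (⅙)*(-6) = -5 - 1 = -6)
U(B, A) = -6
z = -546 (z = 21*(-26) = -546)
2216/z + n(-51)/U(-68, P) = 2216/(-546) + 32/(-6) = 2216*(-1/546) + 32*(-⅙) = -1108/273 - 16/3 = -2564/273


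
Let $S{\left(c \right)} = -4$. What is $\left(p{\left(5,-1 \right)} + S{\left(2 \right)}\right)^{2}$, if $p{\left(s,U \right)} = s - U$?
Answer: $4$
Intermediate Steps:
$\left(p{\left(5,-1 \right)} + S{\left(2 \right)}\right)^{2} = \left(\left(5 - -1\right) - 4\right)^{2} = \left(\left(5 + 1\right) - 4\right)^{2} = \left(6 - 4\right)^{2} = 2^{2} = 4$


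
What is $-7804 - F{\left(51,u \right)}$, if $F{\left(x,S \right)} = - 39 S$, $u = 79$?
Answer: $-4723$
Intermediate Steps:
$-7804 - F{\left(51,u \right)} = -7804 - \left(-39\right) 79 = -7804 - -3081 = -7804 + 3081 = -4723$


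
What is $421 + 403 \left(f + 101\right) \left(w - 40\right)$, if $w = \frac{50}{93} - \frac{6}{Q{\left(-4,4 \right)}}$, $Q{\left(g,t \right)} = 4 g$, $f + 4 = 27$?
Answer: $- \frac{11717117}{6} \approx -1.9529 \cdot 10^{6}$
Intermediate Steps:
$f = 23$ ($f = -4 + 27 = 23$)
$w = \frac{679}{744}$ ($w = \frac{50}{93} - \frac{6}{4 \left(-4\right)} = 50 \cdot \frac{1}{93} - \frac{6}{-16} = \frac{50}{93} - - \frac{3}{8} = \frac{50}{93} + \frac{3}{8} = \frac{679}{744} \approx 0.91263$)
$421 + 403 \left(f + 101\right) \left(w - 40\right) = 421 + 403 \left(23 + 101\right) \left(\frac{679}{744} - 40\right) = 421 + 403 \cdot 124 \left(- \frac{29081}{744}\right) = 421 + 403 \left(- \frac{29081}{6}\right) = 421 - \frac{11719643}{6} = - \frac{11717117}{6}$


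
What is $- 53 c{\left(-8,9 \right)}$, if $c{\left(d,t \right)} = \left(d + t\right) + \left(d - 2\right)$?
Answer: $477$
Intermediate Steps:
$c{\left(d,t \right)} = -2 + t + 2 d$ ($c{\left(d,t \right)} = \left(d + t\right) + \left(-2 + d\right) = -2 + t + 2 d$)
$- 53 c{\left(-8,9 \right)} = - 53 \left(-2 + 9 + 2 \left(-8\right)\right) = - 53 \left(-2 + 9 - 16\right) = \left(-53\right) \left(-9\right) = 477$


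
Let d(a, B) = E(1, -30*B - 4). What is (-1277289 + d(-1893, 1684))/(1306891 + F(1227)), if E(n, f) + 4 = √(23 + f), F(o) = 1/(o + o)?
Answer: -3134477022/3207110515 + 2454*I*√50501/3207110515 ≈ -0.97735 + 0.00017195*I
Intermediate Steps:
F(o) = 1/(2*o)
E(n, f) = -4 + √(23 + f)
d(a, B) = -4 + √(19 - 30*B) (d(a, B) = -4 + √(23 + (-30*B - 4)) = -4 + √(23 + (-4 - 30*B)) = -4 + √(19 - 30*B))
(-1277289 + d(-1893, 1684))/(1306891 + F(1227)) = (-1277289 + (-4 + √(19 - 30*1684)))/(1306891 + (½)/1227) = (-1277289 + (-4 + √(19 - 50520)))/(1306891 + (½)*(1/1227)) = (-1277289 + (-4 + √(-50501)))/(1306891 + 1/2454) = (-1277289 + (-4 + I*√50501))/(3207110515/2454) = (-1277293 + I*√50501)*(2454/3207110515) = -3134477022/3207110515 + 2454*I*√50501/3207110515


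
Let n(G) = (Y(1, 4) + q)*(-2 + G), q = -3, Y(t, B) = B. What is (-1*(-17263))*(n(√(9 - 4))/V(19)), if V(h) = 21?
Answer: -34526/21 + 17263*√5/21 ≈ 194.06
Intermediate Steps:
n(G) = -2 + G (n(G) = (4 - 3)*(-2 + G) = 1*(-2 + G) = -2 + G)
(-1*(-17263))*(n(√(9 - 4))/V(19)) = (-1*(-17263))*((-2 + √(9 - 4))/21) = 17263*((-2 + √5)*(1/21)) = 17263*(-2/21 + √5/21) = -34526/21 + 17263*√5/21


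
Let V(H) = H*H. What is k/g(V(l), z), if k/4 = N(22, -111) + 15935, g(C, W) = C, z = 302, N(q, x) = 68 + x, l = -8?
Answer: 3973/4 ≈ 993.25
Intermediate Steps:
V(H) = H²
k = 63568 (k = 4*((68 - 111) + 15935) = 4*(-43 + 15935) = 4*15892 = 63568)
k/g(V(l), z) = 63568/((-8)²) = 63568/64 = 63568*(1/64) = 3973/4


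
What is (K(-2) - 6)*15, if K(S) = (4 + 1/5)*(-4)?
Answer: -342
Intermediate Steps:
K(S) = -84/5 (K(S) = (4 + 1/5)*(-4) = (21/5)*(-4) = -84/5)
(K(-2) - 6)*15 = (-84/5 - 6)*15 = -114/5*15 = -342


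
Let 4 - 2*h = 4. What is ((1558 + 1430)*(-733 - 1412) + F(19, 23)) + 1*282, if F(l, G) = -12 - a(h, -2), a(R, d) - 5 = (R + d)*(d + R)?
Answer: -6408999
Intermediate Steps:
h = 0 (h = 2 - ½*4 = 2 - 2 = 0)
a(R, d) = 5 + (R + d)² (a(R, d) = 5 + (R + d)*(d + R) = 5 + (R + d)*(R + d) = 5 + (R + d)²)
F(l, G) = -21 (F(l, G) = -12 - (5 + (0 - 2)²) = -12 - (5 + (-2)²) = -12 - (5 + 4) = -12 - 1*9 = -12 - 9 = -21)
((1558 + 1430)*(-733 - 1412) + F(19, 23)) + 1*282 = ((1558 + 1430)*(-733 - 1412) - 21) + 1*282 = (2988*(-2145) - 21) + 282 = (-6409260 - 21) + 282 = -6409281 + 282 = -6408999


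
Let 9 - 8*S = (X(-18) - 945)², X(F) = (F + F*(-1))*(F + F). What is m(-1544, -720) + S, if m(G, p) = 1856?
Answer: -109771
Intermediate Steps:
X(F) = 0 (X(F) = (F - F)*(2*F) = 0*(2*F) = 0)
S = -111627 (S = 9/8 - (0 - 945)²/8 = 9/8 - ⅛*(-945)² = 9/8 - ⅛*893025 = 9/8 - 893025/8 = -111627)
m(-1544, -720) + S = 1856 - 111627 = -109771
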